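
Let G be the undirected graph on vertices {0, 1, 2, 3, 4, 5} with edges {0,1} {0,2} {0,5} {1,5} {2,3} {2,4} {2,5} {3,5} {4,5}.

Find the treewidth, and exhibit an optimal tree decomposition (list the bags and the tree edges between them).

Each bag holds 3 vertices, so the decomposition has width 2, which upper-bounds the treewidth. On the other hand G contains the 3-clique {0, 1, 5}. A clique must lie in a single bag of any decomposition, so no decomposition can have width below 2. Hence tw(G) = 2 exactly.

Treewidth 2.
One such decomposition:
Bags: B1 = {0, 2, 5}  B2 = {0, 1, 5}  B3 = {2, 3, 5}  B4 = {2, 4, 5}
Tree: B1–B2, B1–B3, B3–B4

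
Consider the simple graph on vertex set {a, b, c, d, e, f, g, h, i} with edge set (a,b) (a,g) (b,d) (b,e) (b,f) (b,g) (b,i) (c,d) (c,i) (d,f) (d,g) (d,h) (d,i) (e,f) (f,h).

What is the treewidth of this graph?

A width-2 tree decomposition is:
Bags: B1 = {b, d, f}  B2 = {d, f, h}  B3 = {b, d, g}  B4 = {a, b, g}  B5 = {b, d, i}  B6 = {b, e, f}  B7 = {c, d, i}
Tree: B1–B2, B1–B3, B3–B4, B3–B5, B1–B6, B5–B7
Every bag has size at most 3, so the width is 3 − 1 = 2 and tw(G) ≤ 2. For the lower bound, the 3 vertices {d, f, h} are pairwise adjacent, and any tree decomposition puts a clique entirely inside one bag — forcing width ≥ 2. Hence tw(G) = 2 exactly.

2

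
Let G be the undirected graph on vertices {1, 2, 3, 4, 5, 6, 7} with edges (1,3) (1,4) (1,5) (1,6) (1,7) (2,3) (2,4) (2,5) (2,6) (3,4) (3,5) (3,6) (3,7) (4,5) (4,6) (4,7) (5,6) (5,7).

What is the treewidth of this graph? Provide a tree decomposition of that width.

The largest bag has 5 vertices, giving width 4; this decomposition certifies tw(G) ≤ 4. For the lower bound, the 5 vertices {1, 3, 4, 5, 6} are pairwise adjacent, and any tree decomposition puts a clique entirely inside one bag — forcing width ≥ 4. Hence tw(G) = 4 exactly.

Treewidth 4.
Bags: B1 = {1, 3, 4, 5, 6}  B2 = {1, 3, 4, 5, 7}  B3 = {2, 3, 4, 5, 6}
Tree: B1–B2, B1–B3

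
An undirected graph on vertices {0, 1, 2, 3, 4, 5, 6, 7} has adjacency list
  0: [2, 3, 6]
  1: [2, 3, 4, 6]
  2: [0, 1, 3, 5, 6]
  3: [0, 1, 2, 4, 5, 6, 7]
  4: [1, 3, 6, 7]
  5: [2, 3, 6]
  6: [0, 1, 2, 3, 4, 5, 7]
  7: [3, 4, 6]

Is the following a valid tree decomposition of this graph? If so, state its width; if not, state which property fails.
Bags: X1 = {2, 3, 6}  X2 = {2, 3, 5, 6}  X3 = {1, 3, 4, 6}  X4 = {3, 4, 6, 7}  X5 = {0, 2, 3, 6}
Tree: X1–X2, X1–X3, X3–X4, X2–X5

A tree decomposition must satisfy three properties: every vertex lies in some bag; for every edge, both endpoints lie together in some bag; and for every vertex, the bags containing it form a connected subtree. Here edge (1,2) lies in no bag, so the decomposition is invalid.

No — edge (1,2) lies in no bag.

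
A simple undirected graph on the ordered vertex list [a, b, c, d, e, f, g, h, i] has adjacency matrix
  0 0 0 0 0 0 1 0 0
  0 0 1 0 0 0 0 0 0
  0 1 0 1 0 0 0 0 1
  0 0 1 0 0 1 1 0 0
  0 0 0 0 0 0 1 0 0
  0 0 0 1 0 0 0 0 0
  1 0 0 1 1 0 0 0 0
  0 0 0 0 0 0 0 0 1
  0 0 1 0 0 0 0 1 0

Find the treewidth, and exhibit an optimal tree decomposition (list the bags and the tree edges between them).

Treewidth 1.
One optimal decomposition is:
Bags: B1 = {d, g}  B2 = {c, d}  B3 = {b, c}  B4 = {c, i}  B5 = {h, i}  B6 = {e, g}  B7 = {d, f}  B8 = {a, g}
Tree: B1–B2, B2–B3, B2–B4, B4–B5, B1–B6, B2–B7, B6–B8

Every bag has size at most 2, so the width is 2 − 1 = 1 and tw(G) ≤ 1. Since G has at least one edge (e.g. d–g), it is not an edgeless graph, so tw(G) ≥ 1. Combining the bounds, tw(G) = 1.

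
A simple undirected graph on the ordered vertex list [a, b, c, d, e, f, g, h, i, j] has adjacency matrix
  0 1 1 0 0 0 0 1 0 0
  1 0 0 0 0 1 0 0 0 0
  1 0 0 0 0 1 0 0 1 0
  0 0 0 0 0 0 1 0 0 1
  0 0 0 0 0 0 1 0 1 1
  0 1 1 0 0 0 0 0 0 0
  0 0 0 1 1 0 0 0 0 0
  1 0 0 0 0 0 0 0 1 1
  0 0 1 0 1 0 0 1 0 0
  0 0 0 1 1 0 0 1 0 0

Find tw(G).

A width-2 tree decomposition is:
Bags: B1 = {b, c, f}  B2 = {a, b, c}  B3 = {a, c, i}  B4 = {a, h, i}  B5 = {e, h, i}  B6 = {e, h, j}  B7 = {e, g, j}  B8 = {d, g, j}
Tree: B1–B2, B2–B3, B3–B4, B4–B5, B5–B6, B6–B7, B7–B8
Each bag holds 3 vertices, so the decomposition has width 2, which upper-bounds the treewidth. Since f–b–a–c–f is a cycle in G, G is not acyclic. Forests are exactly the graphs of treewidth ≤ 1, so tw(G) ≥ 2. Combining the bounds, tw(G) = 2.

2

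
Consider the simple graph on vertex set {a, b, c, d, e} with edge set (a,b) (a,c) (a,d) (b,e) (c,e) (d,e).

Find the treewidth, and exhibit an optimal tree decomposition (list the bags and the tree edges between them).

The largest bag has 3 vertices, giving width 2; this decomposition certifies tw(G) ≤ 2. Since c–a–d–e–c is a cycle in G, G is not acyclic. Forests are exactly the graphs of treewidth ≤ 1, so tw(G) ≥ 2. Combining the bounds, tw(G) = 2.

Treewidth 2.
One optimal decomposition is:
Bags: B1 = {a, c, e}  B2 = {a, d, e}  B3 = {a, b, e}
Tree: B1–B2, B2–B3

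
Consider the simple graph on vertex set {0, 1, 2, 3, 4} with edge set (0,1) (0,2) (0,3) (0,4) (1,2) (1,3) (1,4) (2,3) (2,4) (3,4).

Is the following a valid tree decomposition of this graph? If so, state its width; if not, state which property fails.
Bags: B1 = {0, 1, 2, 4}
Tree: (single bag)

No — vertex 3 appears in no bag.

A tree decomposition must satisfy three properties: every vertex lies in some bag; for every edge, both endpoints lie together in some bag; and for every vertex, the bags containing it form a connected subtree. Here vertex 3 appears in no bag, so the decomposition is invalid.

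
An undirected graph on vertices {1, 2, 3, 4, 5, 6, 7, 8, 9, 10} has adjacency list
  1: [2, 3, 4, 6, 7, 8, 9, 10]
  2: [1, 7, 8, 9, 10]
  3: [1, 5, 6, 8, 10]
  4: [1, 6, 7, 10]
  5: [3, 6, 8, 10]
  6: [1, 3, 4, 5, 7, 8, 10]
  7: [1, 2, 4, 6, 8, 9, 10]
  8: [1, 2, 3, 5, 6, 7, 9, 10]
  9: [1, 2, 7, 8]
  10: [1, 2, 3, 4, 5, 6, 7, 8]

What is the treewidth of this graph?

A width-4 tree decomposition is:
Bags: B1 = {1, 6, 7, 8, 10}  B2 = {1, 2, 7, 8, 10}  B3 = {1, 4, 6, 7, 10}  B4 = {1, 2, 7, 8, 9}  B5 = {1, 3, 6, 8, 10}  B6 = {3, 5, 6, 8, 10}
Tree: B1–B2, B1–B3, B2–B4, B1–B5, B5–B6
Every bag has size at most 5, so the width is 5 − 1 = 4 and tw(G) ≤ 4. Conversely, {1, 3, 6, 8, 10} is a clique of size 5, and the vertices of any clique must share a bag in every tree decomposition; so some bag has ≥ 5 vertices and tw(G) ≥ 4. Hence tw(G) = 4 exactly.

4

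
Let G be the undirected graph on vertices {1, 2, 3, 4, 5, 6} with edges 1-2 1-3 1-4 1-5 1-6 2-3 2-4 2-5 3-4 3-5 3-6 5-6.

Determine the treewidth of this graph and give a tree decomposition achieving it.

Treewidth 3.
Bags: B1 = {1, 2, 3, 5}  B2 = {1, 2, 3, 4}  B3 = {1, 3, 5, 6}
Tree: B1–B2, B1–B3

Each bag holds 4 vertices, so the decomposition has width 3, which upper-bounds the treewidth. Conversely, {1, 2, 3, 4} is a clique of size 4, and the vertices of any clique must share a bag in every tree decomposition; so some bag has ≥ 4 vertices and tw(G) ≥ 3. Therefore the treewidth is 3.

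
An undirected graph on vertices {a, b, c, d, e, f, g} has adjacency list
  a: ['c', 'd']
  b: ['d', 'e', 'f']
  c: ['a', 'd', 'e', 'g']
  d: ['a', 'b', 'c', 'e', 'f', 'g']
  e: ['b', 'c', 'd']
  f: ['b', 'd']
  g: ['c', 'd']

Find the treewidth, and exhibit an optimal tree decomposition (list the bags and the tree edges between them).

The largest bag has 3 vertices, giving width 2; this decomposition certifies tw(G) ≤ 2. For the lower bound, the 3 vertices {c, d, g} are pairwise adjacent, and any tree decomposition puts a clique entirely inside one bag — forcing width ≥ 2. The upper and lower bounds meet at 2, so that is the treewidth.

Treewidth 2.
One such decomposition:
Bags: B1 = {a, c, d}  B2 = {c, d, g}  B3 = {c, d, e}  B4 = {b, d, e}  B5 = {b, d, f}
Tree: B1–B2, B1–B3, B3–B4, B4–B5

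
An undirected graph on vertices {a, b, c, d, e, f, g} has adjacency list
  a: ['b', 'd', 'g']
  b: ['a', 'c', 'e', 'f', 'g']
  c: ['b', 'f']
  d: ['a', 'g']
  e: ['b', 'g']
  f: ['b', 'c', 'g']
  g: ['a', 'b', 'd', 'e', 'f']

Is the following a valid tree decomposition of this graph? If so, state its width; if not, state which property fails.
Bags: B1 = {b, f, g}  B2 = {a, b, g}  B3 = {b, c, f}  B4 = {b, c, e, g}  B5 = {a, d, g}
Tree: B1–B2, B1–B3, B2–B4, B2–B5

A tree decomposition must satisfy three properties: every vertex lies in some bag; for every edge, both endpoints lie together in some bag; and for every vertex, the bags containing it form a connected subtree. Here bags containing vertex c are not connected in the tree, so the decomposition is invalid.

No — bags containing vertex c are not connected in the tree.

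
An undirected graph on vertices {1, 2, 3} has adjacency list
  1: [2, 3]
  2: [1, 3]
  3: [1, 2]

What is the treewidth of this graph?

A width-2 tree decomposition is:
Bags: B1 = {1, 2, 3}
Tree: (single bag)
With just one bag of size 3, the width is 3 − 1 = 2, so tw(G) ≤ 2. Conversely, {1, 2, 3} is a clique of size 3, and the vertices of any clique must share a bag in every tree decomposition; so some bag has ≥ 3 vertices and tw(G) ≥ 2. Therefore the treewidth is 2.

2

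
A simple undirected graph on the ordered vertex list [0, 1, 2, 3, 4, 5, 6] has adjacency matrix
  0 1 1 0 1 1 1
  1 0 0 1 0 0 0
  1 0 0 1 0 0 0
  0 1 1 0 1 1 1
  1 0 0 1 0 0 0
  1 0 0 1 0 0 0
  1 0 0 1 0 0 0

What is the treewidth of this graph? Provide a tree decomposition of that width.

Treewidth 2.
One optimal decomposition is:
Bags: B1 = {0, 1, 3}  B2 = {0, 3, 5}  B3 = {0, 3, 6}  B4 = {0, 2, 3}  B5 = {0, 3, 4}
Tree: B1–B2, B2–B3, B3–B4, B4–B5

Each bag holds 3 vertices, so the decomposition has width 2, which upper-bounds the treewidth. The edges 0–1–3–5–0 form a cycle, so G is not a tree and its treewidth is at least 2. The upper and lower bounds meet at 2, so that is the treewidth.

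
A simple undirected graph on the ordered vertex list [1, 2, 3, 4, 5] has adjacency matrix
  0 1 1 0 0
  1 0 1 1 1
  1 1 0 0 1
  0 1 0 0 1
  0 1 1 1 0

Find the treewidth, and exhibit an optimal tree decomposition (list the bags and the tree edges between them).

Treewidth 2.
Bags: B1 = {2, 3, 5}  B2 = {2, 4, 5}  B3 = {1, 2, 3}
Tree: B1–B2, B1–B3

The largest bag has 3 vertices, giving width 2; this decomposition certifies tw(G) ≤ 2. Conversely, {1, 2, 3} is a clique of size 3, and the vertices of any clique must share a bag in every tree decomposition; so some bag has ≥ 3 vertices and tw(G) ≥ 2. Hence tw(G) = 2 exactly.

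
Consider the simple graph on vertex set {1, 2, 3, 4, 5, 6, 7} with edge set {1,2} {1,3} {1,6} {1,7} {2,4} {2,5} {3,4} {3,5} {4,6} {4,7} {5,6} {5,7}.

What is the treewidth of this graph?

A width-3 tree decomposition is:
Bags: B1 = {1, 4, 5, 6}  B2 = {1, 4, 5, 7}  B3 = {1, 3, 4, 5}  B4 = {1, 2, 4, 5}
Tree: B1–B2, B2–B3, B3–B4
Each bag holds 4 vertices, so the decomposition has width 3, which upper-bounds the treewidth. For the lower bound: the 4 vertex sets {5,6}, {1,7}, {4}, {3} are disjoint, each induces a connected subgraph, and every pair is joined by at least one edge of G. Contracting each set to a single vertex therefore yields K_{4} as a minor, and since treewidth is minor-monotone, tw(G) ≥ tw(K_{4}) = 3. Hence tw(G) = 3 exactly.

3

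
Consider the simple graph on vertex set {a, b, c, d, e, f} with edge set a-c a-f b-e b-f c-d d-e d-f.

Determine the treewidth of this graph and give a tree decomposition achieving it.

Treewidth 2.
One such decomposition:
Bags: B1 = {b, d, e}  B2 = {b, d, f}  B3 = {c, d, f}  B4 = {a, c, f}
Tree: B1–B2, B2–B3, B3–B4

Every bag has size at most 3, so the width is 3 − 1 = 2 and tw(G) ≤ 2. For the lower bound, G contains the cycle e–b–f–d–e, so G is not a forest; only forests have treewidth ≤ 1, hence tw(G) ≥ 2. Therefore the treewidth is 2.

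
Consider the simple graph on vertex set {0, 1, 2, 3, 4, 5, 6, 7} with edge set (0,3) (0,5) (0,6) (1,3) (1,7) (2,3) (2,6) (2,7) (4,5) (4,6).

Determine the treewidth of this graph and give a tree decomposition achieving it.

Each bag holds 3 vertices, so the decomposition has width 2, which upper-bounds the treewidth. Since 4–5–0–6–4 is a cycle in G, G is not acyclic. Forests are exactly the graphs of treewidth ≤ 1, so tw(G) ≥ 2. The upper and lower bounds meet at 2, so that is the treewidth.

Treewidth 2.
One such decomposition:
Bags: B1 = {4, 5, 6}  B2 = {0, 5, 6}  B3 = {0, 2, 6}  B4 = {0, 2, 3}  B5 = {2, 3, 7}  B6 = {1, 3, 7}
Tree: B1–B2, B2–B3, B3–B4, B4–B5, B5–B6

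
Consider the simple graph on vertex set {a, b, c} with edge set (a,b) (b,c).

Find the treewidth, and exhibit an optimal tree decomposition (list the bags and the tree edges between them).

Treewidth 1.
One such decomposition:
Bags: B1 = {a, b}  B2 = {b, c}
Tree: B1–B2

Every bag has size at most 2, so the width is 2 − 1 = 1 and tw(G) ≤ 1. Since G has at least one edge (e.g. b–a), it is not an edgeless graph, so tw(G) ≥ 1. The upper and lower bounds meet at 1, so that is the treewidth.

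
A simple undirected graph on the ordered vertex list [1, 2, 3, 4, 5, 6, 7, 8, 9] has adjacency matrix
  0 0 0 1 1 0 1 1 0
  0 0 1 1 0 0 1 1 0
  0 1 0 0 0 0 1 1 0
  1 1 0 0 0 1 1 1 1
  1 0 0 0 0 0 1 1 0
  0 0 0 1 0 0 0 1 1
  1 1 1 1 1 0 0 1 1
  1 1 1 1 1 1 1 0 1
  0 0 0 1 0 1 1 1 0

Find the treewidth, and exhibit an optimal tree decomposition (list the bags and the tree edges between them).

Treewidth 3.
One optimal decomposition is:
Bags: B1 = {4, 7, 8, 9}  B2 = {1, 4, 7, 8}  B3 = {4, 6, 8, 9}  B4 = {2, 4, 7, 8}  B5 = {1, 5, 7, 8}  B6 = {2, 3, 7, 8}
Tree: B1–B2, B1–B3, B2–B4, B2–B5, B4–B6

Every bag has size at most 4, so the width is 4 − 1 = 3 and tw(G) ≤ 3. Conversely, {4, 6, 8, 9} is a clique of size 4, and the vertices of any clique must share a bag in every tree decomposition; so some bag has ≥ 4 vertices and tw(G) ≥ 3. Therefore the treewidth is 3.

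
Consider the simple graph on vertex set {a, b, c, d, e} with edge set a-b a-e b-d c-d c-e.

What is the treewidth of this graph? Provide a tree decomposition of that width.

Each bag holds 3 vertices, so the decomposition has width 2, which upper-bounds the treewidth. The edges c–d–b–a–e–c form a cycle, so G is not a tree and its treewidth is at least 2. Therefore the treewidth is 2.

Treewidth 2.
One such decomposition:
Bags: B1 = {b, c, d}  B2 = {a, b, c}  B3 = {a, c, e}
Tree: B1–B2, B2–B3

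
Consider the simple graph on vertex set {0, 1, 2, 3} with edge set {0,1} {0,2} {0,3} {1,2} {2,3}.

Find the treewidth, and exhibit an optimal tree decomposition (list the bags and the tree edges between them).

Treewidth 2.
One such decomposition:
Bags: B1 = {0, 1, 2}  B2 = {0, 2, 3}
Tree: B1–B2

Every bag has size at most 3, so the width is 3 − 1 = 2 and tw(G) ≤ 2. For the lower bound, the 3 vertices {0, 1, 2} are pairwise adjacent, and any tree decomposition puts a clique entirely inside one bag — forcing width ≥ 2. The upper and lower bounds meet at 2, so that is the treewidth.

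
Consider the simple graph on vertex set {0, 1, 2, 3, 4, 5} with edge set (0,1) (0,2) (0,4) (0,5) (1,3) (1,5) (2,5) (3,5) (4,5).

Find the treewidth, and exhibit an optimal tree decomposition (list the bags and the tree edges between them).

Each bag holds 3 vertices, so the decomposition has width 2, which upper-bounds the treewidth. On the other hand G contains the 3-clique {0, 1, 5}. A clique must lie in a single bag of any decomposition, so no decomposition can have width below 2. Combining the bounds, tw(G) = 2.

Treewidth 2.
Bags: B1 = {0, 4, 5}  B2 = {0, 2, 5}  B3 = {0, 1, 5}  B4 = {1, 3, 5}
Tree: B1–B2, B1–B3, B3–B4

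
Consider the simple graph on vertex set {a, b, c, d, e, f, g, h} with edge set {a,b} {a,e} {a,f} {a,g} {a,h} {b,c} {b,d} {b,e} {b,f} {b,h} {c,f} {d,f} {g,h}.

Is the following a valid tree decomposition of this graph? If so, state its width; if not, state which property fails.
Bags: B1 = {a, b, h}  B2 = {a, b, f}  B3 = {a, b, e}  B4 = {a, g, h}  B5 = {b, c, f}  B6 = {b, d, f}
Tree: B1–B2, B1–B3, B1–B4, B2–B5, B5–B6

Vertex coverage: the bags together contain {a, b, c, d, e, f, g, h}, the full vertex set. Edge coverage: each edge of G has both endpoints in at least one bag. Running intersection: for every vertex, the bags containing it form a connected subtree. All three properties hold, so this is a valid tree decomposition of width max|bag| − 1 = 2, and hence tw(G) ≤ 2.

Yes; width 2.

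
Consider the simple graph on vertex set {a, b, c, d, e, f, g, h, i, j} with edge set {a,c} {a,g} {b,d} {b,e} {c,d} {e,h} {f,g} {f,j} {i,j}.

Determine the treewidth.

1

A width-1 tree decomposition is:
Bags: B1 = {e, h}  B2 = {b, e}  B3 = {b, d}  B4 = {c, d}  B5 = {a, c}  B6 = {a, g}  B7 = {f, g}  B8 = {f, j}  B9 = {i, j}
Tree: B1–B2, B2–B3, B3–B4, B4–B5, B5–B6, B6–B7, B7–B8, B8–B9
The largest bag has 2 vertices, giving width 1; this decomposition certifies tw(G) ≤ 1. Any graph with an edge has treewidth ≥ 1, and G has the edge h–e. Combining the bounds, tw(G) = 1.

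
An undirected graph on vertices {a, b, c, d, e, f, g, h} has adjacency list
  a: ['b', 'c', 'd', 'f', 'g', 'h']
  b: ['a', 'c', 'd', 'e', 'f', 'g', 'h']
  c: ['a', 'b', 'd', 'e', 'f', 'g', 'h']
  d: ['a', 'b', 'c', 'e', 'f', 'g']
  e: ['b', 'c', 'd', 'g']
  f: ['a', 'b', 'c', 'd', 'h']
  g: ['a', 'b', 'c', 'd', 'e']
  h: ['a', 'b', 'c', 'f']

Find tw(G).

4

A width-4 tree decomposition is:
Bags: B1 = {b, c, d, e, g}  B2 = {a, b, c, d, g}  B3 = {a, b, c, d, f}  B4 = {a, b, c, f, h}
Tree: B1–B2, B2–B3, B3–B4
Each bag holds 5 vertices, so the decomposition has width 4, which upper-bounds the treewidth. For the lower bound, the 5 vertices {b, c, d, e, g} are pairwise adjacent, and any tree decomposition puts a clique entirely inside one bag — forcing width ≥ 4. Therefore the treewidth is 4.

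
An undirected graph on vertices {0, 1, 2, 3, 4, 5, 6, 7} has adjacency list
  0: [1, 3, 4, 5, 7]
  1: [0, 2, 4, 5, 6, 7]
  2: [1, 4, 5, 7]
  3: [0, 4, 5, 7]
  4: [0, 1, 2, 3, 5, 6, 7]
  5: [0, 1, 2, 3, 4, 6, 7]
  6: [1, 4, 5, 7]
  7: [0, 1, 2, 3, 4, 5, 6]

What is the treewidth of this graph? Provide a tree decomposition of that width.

Each bag holds 5 vertices, so the decomposition has width 4, which upper-bounds the treewidth. On the other hand G contains the 5-clique {0, 1, 4, 5, 7}. A clique must lie in a single bag of any decomposition, so no decomposition can have width below 4. Hence tw(G) = 4 exactly.

Treewidth 4.
One optimal decomposition is:
Bags: B1 = {0, 1, 4, 5, 7}  B2 = {1, 2, 4, 5, 7}  B3 = {0, 3, 4, 5, 7}  B4 = {1, 4, 5, 6, 7}
Tree: B1–B2, B1–B3, B2–B4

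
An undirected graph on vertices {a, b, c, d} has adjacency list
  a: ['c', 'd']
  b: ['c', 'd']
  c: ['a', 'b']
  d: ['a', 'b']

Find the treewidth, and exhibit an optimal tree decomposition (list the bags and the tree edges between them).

Each bag holds 3 vertices, so the decomposition has width 2, which upper-bounds the treewidth. For the lower bound, G contains the cycle a–c–b–d–a, so G is not a forest; only forests have treewidth ≤ 1, hence tw(G) ≥ 2. The upper and lower bounds meet at 2, so that is the treewidth.

Treewidth 2.
One optimal decomposition is:
Bags: B1 = {a, b, c}  B2 = {a, b, d}
Tree: B1–B2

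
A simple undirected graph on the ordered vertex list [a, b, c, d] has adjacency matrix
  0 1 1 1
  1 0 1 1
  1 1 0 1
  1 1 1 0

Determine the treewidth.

3

A width-3 tree decomposition is:
Bags: B1 = {a, b, c, d}
Tree: (single bag)
With just one bag of size 4, the width is 4 − 1 = 3, so tw(G) ≤ 3. Conversely, {a, b, c, d} is a clique of size 4, and the vertices of any clique must share a bag in every tree decomposition; so some bag has ≥ 4 vertices and tw(G) ≥ 3. The upper and lower bounds meet at 3, so that is the treewidth.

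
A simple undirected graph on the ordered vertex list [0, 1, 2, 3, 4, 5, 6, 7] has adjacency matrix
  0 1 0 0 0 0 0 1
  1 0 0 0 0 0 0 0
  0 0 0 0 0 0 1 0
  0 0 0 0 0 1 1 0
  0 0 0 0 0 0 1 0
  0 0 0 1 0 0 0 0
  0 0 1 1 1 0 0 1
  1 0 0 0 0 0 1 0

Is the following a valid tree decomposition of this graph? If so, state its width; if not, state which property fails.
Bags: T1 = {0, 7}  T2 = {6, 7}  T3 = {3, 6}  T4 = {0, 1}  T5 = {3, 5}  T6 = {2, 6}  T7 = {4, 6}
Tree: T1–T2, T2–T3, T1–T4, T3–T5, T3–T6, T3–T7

Yes; width 1.

Checking the three conditions: (i) the bags cover all of {0, 1, 2, 3, 4, 5, 6, 7}; (ii) for each edge, some bag contains both endpoints; (iii) the bags containing any fixed vertex form a subtree. All hold, so the decomposition is valid with width 2 − 1 = 1.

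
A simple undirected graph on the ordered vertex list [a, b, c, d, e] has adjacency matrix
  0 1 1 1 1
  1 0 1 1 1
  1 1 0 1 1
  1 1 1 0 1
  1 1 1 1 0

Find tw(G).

4

A width-4 tree decomposition is:
Bags: B1 = {a, b, c, d, e}
Tree: (single bag)
A single bag containing all 5 vertices is trivially a valid decomposition of width 4. For the lower bound, the 5 vertices {a, b, c, d, e} are pairwise adjacent, and any tree decomposition puts a clique entirely inside one bag — forcing width ≥ 4. Therefore the treewidth is 4.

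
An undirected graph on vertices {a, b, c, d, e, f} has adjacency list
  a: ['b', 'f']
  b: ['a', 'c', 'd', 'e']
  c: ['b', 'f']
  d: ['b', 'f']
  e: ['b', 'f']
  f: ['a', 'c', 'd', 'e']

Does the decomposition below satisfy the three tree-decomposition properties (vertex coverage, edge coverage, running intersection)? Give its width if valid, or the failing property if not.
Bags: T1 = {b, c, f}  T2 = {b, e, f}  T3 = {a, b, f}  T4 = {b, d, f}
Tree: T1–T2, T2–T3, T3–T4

Yes; width 2.

Vertex coverage: the bags together contain {a, b, c, d, e, f}, the full vertex set. Edge coverage: each edge of G has both endpoints in at least one bag. Running intersection: for every vertex, the bags containing it form a connected subtree. All three properties hold, so this is a valid tree decomposition of width max|bag| − 1 = 2, and hence tw(G) ≤ 2.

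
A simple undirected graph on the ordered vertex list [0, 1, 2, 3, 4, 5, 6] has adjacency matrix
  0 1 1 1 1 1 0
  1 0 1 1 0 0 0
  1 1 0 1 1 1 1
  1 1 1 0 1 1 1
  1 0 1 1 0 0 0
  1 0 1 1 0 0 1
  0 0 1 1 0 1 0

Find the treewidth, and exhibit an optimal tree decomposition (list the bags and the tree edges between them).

Each bag holds 4 vertices, so the decomposition has width 3, which upper-bounds the treewidth. On the other hand G contains the 4-clique {0, 1, 2, 3}. A clique must lie in a single bag of any decomposition, so no decomposition can have width below 3. Therefore the treewidth is 3.

Treewidth 3.
One optimal decomposition is:
Bags: B1 = {0, 2, 3, 4}  B2 = {0, 1, 2, 3}  B3 = {0, 2, 3, 5}  B4 = {2, 3, 5, 6}
Tree: B1–B2, B2–B3, B3–B4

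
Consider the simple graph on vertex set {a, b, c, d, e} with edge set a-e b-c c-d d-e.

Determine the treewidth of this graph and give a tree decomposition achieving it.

Treewidth 1.
One optimal decomposition is:
Bags: B1 = {a, e}  B2 = {d, e}  B3 = {c, d}  B4 = {b, c}
Tree: B1–B2, B2–B3, B3–B4

Every bag has size at most 2, so the width is 2 − 1 = 1 and tw(G) ≤ 1. Since G has at least one edge (e.g. a–e), it is not an edgeless graph, so tw(G) ≥ 1. Combining the bounds, tw(G) = 1.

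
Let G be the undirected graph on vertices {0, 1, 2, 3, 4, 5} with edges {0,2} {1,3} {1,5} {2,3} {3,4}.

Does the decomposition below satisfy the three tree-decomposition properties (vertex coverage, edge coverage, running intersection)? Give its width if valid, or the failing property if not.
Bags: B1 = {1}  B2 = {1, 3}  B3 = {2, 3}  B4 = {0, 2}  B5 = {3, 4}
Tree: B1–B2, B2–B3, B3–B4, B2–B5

No — vertex 5 appears in no bag.

A tree decomposition must satisfy three properties: every vertex lies in some bag; for every edge, both endpoints lie together in some bag; and for every vertex, the bags containing it form a connected subtree. Here vertex 5 appears in no bag, so the decomposition is invalid.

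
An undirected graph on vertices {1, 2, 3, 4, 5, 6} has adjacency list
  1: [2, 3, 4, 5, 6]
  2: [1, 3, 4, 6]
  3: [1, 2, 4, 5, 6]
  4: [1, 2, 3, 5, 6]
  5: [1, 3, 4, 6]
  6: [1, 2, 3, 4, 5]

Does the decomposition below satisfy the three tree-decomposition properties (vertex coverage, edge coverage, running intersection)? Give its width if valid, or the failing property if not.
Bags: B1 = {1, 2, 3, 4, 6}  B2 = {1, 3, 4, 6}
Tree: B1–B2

A tree decomposition must satisfy three properties: every vertex lies in some bag; for every edge, both endpoints lie together in some bag; and for every vertex, the bags containing it form a connected subtree. Here vertex 5 appears in no bag, so the decomposition is invalid.

No — vertex 5 appears in no bag.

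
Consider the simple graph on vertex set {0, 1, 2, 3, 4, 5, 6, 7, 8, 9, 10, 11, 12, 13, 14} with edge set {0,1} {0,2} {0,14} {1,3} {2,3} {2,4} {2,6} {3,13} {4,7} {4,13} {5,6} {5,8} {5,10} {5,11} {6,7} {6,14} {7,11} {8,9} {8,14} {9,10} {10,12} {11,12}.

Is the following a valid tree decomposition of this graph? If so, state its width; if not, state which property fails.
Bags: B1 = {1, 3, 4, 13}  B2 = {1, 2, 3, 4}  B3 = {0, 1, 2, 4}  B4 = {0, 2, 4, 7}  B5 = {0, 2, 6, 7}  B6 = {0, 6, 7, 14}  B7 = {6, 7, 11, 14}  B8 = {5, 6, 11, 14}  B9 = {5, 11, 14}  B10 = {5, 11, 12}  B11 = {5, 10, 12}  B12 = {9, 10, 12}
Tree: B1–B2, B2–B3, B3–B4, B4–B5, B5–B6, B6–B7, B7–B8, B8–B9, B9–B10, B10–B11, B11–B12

No — vertex 8 appears in no bag.

A tree decomposition must satisfy three properties: every vertex lies in some bag; for every edge, both endpoints lie together in some bag; and for every vertex, the bags containing it form a connected subtree. Here vertex 8 appears in no bag, so the decomposition is invalid.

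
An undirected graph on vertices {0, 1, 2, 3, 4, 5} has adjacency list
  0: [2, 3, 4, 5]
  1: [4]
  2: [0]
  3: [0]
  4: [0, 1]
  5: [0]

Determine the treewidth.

A width-1 tree decomposition is:
Bags: B1 = {0, 2}  B2 = {0, 4}  B3 = {1, 4}  B4 = {0, 3}  B5 = {0, 5}
Tree: B1–B2, B2–B3, B1–B4, B2–B5
Each bag holds 2 vertices, so the decomposition has width 1, which upper-bounds the treewidth. Since G has at least one edge (e.g. 2–0), it is not an edgeless graph, so tw(G) ≥ 1. Hence tw(G) = 1 exactly.

1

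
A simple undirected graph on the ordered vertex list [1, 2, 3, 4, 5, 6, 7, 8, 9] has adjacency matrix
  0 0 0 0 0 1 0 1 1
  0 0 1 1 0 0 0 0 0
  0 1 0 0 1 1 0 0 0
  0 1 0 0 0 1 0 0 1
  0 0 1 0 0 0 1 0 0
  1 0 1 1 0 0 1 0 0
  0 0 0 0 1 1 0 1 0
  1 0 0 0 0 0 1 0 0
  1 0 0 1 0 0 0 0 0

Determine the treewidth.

A width-3 tree decomposition is:
Bags: B1 = {2, 3, 4, 9}  B2 = {3, 4, 6, 9}  B3 = {1, 3, 6, 9}  B4 = {1, 3, 5, 6}  B5 = {1, 5, 6, 7}  B6 = {1, 5, 7, 8}
Tree: B1–B2, B2–B3, B3–B4, B4–B5, B5–B6
Each bag holds 4 vertices, so the decomposition has width 3, which upper-bounds the treewidth. For the lower bound: the 4 vertex sets {2,4,9}, {3}, {6}, {1,5,7,8} are disjoint, each induces a connected subgraph, and every pair is joined by at least one edge of G. Contracting each set to a single vertex therefore yields K_{4} as a minor, and since treewidth is minor-monotone, tw(G) ≥ tw(K_{4}) = 3. The upper and lower bounds meet at 3, so that is the treewidth.

3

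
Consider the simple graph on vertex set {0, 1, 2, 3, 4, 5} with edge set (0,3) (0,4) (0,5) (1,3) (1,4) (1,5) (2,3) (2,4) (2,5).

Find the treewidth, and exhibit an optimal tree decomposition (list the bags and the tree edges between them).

The largest bag has 4 vertices, giving width 3; this decomposition certifies tw(G) ≤ 3. For the lower bound: the 4 vertex sets {1,4}, {2,5}, {3}, {0} are disjoint, each induces a connected subgraph, and every pair is joined by at least one edge of G. Contracting each set to a single vertex therefore yields K_{4} as a minor, and since treewidth is minor-monotone, tw(G) ≥ tw(K_{4}) = 3. The upper and lower bounds meet at 3, so that is the treewidth.

Treewidth 3.
Bags: B1 = {1, 3, 4, 5}  B2 = {2, 3, 4, 5}  B3 = {0, 3, 4, 5}
Tree: B1–B2, B2–B3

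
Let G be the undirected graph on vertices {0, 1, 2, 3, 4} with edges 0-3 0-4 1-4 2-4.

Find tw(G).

A width-1 tree decomposition is:
Bags: B1 = {2, 4}  B2 = {1, 4}  B3 = {0, 4}  B4 = {0, 3}
Tree: B1–B2, B2–B3, B3–B4
The largest bag has 2 vertices, giving width 1; this decomposition certifies tw(G) ≤ 1. Any graph with an edge has treewidth ≥ 1, and G has the edge 2–4. The upper and lower bounds meet at 1, so that is the treewidth.

1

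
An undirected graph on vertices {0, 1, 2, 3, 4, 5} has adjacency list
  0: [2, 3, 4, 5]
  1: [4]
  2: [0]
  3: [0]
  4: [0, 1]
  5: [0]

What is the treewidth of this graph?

A width-1 tree decomposition is:
Bags: B1 = {0, 3}  B2 = {0, 5}  B3 = {0, 4}  B4 = {1, 4}  B5 = {0, 2}
Tree: B1–B2, B1–B3, B3–B4, B3–B5
Each bag holds 2 vertices, so the decomposition has width 1, which upper-bounds the treewidth. Any graph with an edge has treewidth ≥ 1, and G has the edge 3–0. Hence tw(G) = 1 exactly.

1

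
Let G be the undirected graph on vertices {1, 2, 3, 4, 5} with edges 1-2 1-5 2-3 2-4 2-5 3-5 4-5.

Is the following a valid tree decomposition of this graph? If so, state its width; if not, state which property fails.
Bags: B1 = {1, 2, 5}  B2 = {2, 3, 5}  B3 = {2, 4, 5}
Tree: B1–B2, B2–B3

Checking the three conditions: (i) the bags cover all of {1, 2, 3, 4, 5}; (ii) for each edge, some bag contains both endpoints; (iii) the bags containing any fixed vertex form a subtree. All hold, so the decomposition is valid with width 3 − 1 = 2.

Yes; width 2.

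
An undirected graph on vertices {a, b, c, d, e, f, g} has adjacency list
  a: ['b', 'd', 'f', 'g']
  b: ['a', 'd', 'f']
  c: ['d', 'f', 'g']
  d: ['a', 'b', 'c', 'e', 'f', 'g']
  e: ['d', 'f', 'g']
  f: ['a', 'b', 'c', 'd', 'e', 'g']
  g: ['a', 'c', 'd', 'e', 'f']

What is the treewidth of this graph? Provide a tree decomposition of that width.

Treewidth 3.
One such decomposition:
Bags: B1 = {a, d, f, g}  B2 = {d, e, f, g}  B3 = {a, b, d, f}  B4 = {c, d, f, g}
Tree: B1–B2, B1–B3, B1–B4

Each bag holds 4 vertices, so the decomposition has width 3, which upper-bounds the treewidth. Conversely, {d, e, f, g} is a clique of size 4, and the vertices of any clique must share a bag in every tree decomposition; so some bag has ≥ 4 vertices and tw(G) ≥ 3. Therefore the treewidth is 3.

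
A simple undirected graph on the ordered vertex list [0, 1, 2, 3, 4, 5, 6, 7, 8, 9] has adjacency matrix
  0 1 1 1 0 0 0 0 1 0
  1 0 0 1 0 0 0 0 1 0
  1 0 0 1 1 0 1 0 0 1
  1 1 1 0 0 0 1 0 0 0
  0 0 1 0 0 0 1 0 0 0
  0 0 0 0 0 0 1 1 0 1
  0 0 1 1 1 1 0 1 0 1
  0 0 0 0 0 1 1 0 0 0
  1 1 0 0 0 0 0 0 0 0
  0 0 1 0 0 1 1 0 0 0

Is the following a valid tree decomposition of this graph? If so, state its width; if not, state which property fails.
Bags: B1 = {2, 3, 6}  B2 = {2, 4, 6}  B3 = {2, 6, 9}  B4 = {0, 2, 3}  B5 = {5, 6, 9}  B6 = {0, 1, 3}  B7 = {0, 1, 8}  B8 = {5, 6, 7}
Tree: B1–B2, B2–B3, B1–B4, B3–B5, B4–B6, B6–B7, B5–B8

Every vertex of G appears in some bag (union = {0, 1, 2, 3, 4, 5, 6, 7, 8, 9}); every edge is covered by a bag; and for each vertex v the set of bags containing v is connected in the bag tree. The decomposition is therefore valid. The largest bag has 3 vertices, so the width is 2.

Yes; width 2.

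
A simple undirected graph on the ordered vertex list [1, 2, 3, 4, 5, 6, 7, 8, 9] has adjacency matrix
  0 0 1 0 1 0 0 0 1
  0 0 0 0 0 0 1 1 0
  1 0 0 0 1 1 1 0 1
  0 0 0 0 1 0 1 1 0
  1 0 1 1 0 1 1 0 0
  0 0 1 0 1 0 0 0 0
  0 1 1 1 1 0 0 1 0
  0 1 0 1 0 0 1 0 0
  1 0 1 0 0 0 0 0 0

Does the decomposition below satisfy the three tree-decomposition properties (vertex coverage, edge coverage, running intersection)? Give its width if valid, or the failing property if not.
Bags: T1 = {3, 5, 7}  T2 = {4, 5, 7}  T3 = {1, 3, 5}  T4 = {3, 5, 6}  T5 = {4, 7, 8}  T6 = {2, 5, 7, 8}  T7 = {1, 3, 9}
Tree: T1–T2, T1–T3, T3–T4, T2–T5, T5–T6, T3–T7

A tree decomposition must satisfy three properties: every vertex lies in some bag; for every edge, both endpoints lie together in some bag; and for every vertex, the bags containing it form a connected subtree. Here bags containing vertex 5 are not connected in the tree, so the decomposition is invalid.

No — bags containing vertex 5 are not connected in the tree.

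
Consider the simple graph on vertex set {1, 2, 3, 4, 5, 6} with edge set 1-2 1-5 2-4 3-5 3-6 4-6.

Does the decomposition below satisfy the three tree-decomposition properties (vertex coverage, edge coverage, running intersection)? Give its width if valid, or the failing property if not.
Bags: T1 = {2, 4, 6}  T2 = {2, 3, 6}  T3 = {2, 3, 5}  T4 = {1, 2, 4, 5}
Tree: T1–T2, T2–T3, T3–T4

A tree decomposition must satisfy three properties: every vertex lies in some bag; for every edge, both endpoints lie together in some bag; and for every vertex, the bags containing it form a connected subtree. Here bags containing vertex 4 are not connected in the tree, so the decomposition is invalid.

No — bags containing vertex 4 are not connected in the tree.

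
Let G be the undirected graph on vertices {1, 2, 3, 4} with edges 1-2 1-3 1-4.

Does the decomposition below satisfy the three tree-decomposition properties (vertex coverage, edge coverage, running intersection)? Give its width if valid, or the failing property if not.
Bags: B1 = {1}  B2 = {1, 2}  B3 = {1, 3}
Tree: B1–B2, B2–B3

A tree decomposition must satisfy three properties: every vertex lies in some bag; for every edge, both endpoints lie together in some bag; and for every vertex, the bags containing it form a connected subtree. Here vertex 4 appears in no bag, so the decomposition is invalid.

No — vertex 4 appears in no bag.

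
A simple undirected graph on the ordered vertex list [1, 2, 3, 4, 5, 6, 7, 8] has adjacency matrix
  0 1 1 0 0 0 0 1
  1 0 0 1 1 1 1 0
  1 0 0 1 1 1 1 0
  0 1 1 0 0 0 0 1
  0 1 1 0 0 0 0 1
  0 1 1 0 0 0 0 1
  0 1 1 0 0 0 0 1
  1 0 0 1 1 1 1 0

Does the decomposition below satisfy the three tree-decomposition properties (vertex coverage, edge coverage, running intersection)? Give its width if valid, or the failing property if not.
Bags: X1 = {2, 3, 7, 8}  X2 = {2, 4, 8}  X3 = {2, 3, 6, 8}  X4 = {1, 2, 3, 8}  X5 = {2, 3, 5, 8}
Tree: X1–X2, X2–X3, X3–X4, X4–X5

No — edge (3,4) lies in no bag.

A tree decomposition must satisfy three properties: every vertex lies in some bag; for every edge, both endpoints lie together in some bag; and for every vertex, the bags containing it form a connected subtree. Here edge (3,4) lies in no bag, so the decomposition is invalid.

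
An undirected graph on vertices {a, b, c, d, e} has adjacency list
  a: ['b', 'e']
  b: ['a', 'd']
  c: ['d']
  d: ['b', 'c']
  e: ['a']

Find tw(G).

1

A width-1 tree decomposition is:
Bags: B1 = {a, e}  B2 = {a, b}  B3 = {b, d}  B4 = {c, d}
Tree: B1–B2, B2–B3, B3–B4
The largest bag has 2 vertices, giving width 1; this decomposition certifies tw(G) ≤ 1. Since G has at least one edge (e.g. e–a), it is not an edgeless graph, so tw(G) ≥ 1. Therefore the treewidth is 1.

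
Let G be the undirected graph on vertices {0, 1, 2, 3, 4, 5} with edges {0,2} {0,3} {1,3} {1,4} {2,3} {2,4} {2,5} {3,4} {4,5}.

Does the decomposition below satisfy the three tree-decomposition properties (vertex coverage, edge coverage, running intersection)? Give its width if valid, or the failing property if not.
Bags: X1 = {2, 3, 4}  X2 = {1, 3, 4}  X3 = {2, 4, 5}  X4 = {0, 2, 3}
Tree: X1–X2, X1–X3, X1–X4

Yes; width 2.

Checking the three conditions: (i) the bags cover all of {0, 1, 2, 3, 4, 5}; (ii) for each edge, some bag contains both endpoints; (iii) the bags containing any fixed vertex form a subtree. All hold, so the decomposition is valid with width 3 − 1 = 2.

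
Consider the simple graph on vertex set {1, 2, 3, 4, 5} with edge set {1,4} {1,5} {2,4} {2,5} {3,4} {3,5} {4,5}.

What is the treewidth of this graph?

2

A width-2 tree decomposition is:
Bags: B1 = {3, 4, 5}  B2 = {2, 4, 5}  B3 = {1, 4, 5}
Tree: B1–B2, B1–B3
Each bag holds 3 vertices, so the decomposition has width 2, which upper-bounds the treewidth. Conversely, {1, 4, 5} is a clique of size 3, and the vertices of any clique must share a bag in every tree decomposition; so some bag has ≥ 3 vertices and tw(G) ≥ 2. The upper and lower bounds meet at 2, so that is the treewidth.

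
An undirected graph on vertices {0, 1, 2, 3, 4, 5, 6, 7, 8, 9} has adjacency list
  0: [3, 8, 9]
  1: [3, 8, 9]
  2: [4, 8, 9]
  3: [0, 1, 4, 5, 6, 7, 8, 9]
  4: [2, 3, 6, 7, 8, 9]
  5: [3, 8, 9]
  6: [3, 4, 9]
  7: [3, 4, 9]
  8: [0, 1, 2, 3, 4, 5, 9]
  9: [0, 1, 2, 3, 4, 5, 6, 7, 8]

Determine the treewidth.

A width-3 tree decomposition is:
Bags: B1 = {3, 4, 6, 9}  B2 = {3, 4, 8, 9}  B3 = {0, 3, 8, 9}  B4 = {3, 5, 8, 9}  B5 = {2, 4, 8, 9}  B6 = {3, 4, 7, 9}  B7 = {1, 3, 8, 9}
Tree: B1–B2, B2–B3, B3–B4, B2–B5, B1–B6, B2–B7
Each bag holds 4 vertices, so the decomposition has width 3, which upper-bounds the treewidth. On the other hand G contains the 4-clique {2, 4, 8, 9}. A clique must lie in a single bag of any decomposition, so no decomposition can have width below 3. Therefore the treewidth is 3.

3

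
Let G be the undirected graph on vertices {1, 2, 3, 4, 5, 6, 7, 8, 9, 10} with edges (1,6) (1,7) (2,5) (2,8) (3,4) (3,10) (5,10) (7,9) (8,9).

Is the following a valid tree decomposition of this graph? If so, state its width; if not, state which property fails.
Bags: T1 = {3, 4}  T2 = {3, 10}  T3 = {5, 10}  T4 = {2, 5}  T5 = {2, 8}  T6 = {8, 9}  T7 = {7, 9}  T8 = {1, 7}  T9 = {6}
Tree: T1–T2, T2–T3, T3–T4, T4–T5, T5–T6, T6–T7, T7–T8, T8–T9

No — edge (1,6) lies in no bag.

A tree decomposition must satisfy three properties: every vertex lies in some bag; for every edge, both endpoints lie together in some bag; and for every vertex, the bags containing it form a connected subtree. Here edge (1,6) lies in no bag, so the decomposition is invalid.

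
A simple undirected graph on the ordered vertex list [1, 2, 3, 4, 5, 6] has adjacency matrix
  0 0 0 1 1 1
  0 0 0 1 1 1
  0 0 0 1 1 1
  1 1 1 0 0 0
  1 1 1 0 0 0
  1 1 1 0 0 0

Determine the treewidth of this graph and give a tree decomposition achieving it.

Treewidth 3.
One optimal decomposition is:
Bags: B1 = {3, 4, 5, 6}  B2 = {1, 4, 5, 6}  B3 = {2, 4, 5, 6}
Tree: B1–B2, B2–B3

The largest bag has 4 vertices, giving width 3; this decomposition certifies tw(G) ≤ 3. For the lower bound: the 4 vertex sets {3,4}, {1,5}, {6}, {2} are disjoint, each induces a connected subgraph, and every pair is joined by at least one edge of G. Contracting each set to a single vertex therefore yields K_{4} as a minor, and since treewidth is minor-monotone, tw(G) ≥ tw(K_{4}) = 3. Therefore the treewidth is 3.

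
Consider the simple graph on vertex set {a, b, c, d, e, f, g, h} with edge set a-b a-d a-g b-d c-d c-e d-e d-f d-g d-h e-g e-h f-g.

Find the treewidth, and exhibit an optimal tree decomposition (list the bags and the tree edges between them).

Treewidth 2.
One optimal decomposition is:
Bags: B1 = {c, d, e}  B2 = {d, e, g}  B3 = {a, d, g}  B4 = {d, e, h}  B5 = {a, b, d}  B6 = {d, f, g}
Tree: B1–B2, B2–B3, B2–B4, B3–B5, B2–B6

Every bag has size at most 3, so the width is 3 − 1 = 2 and tw(G) ≤ 2. On the other hand G contains the 3-clique {d, e, g}. A clique must lie in a single bag of any decomposition, so no decomposition can have width below 2. Therefore the treewidth is 2.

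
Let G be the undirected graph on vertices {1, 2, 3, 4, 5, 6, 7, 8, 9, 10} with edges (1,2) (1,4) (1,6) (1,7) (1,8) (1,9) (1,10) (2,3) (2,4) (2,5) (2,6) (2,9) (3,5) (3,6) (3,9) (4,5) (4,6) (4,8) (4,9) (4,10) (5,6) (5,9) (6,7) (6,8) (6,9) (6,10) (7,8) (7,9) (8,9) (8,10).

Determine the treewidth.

A width-4 tree decomposition is:
Bags: B1 = {1, 2, 4, 6, 9}  B2 = {2, 4, 5, 6, 9}  B3 = {2, 3, 5, 6, 9}  B4 = {1, 4, 6, 8, 9}  B5 = {1, 6, 7, 8, 9}  B6 = {1, 4, 6, 8, 10}
Tree: B1–B2, B2–B3, B1–B4, B4–B5, B4–B6
The largest bag has 5 vertices, giving width 4; this decomposition certifies tw(G) ≤ 4. For the lower bound, the 5 vertices {1, 4, 6, 8, 9} are pairwise adjacent, and any tree decomposition puts a clique entirely inside one bag — forcing width ≥ 4. The upper and lower bounds meet at 4, so that is the treewidth.

4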